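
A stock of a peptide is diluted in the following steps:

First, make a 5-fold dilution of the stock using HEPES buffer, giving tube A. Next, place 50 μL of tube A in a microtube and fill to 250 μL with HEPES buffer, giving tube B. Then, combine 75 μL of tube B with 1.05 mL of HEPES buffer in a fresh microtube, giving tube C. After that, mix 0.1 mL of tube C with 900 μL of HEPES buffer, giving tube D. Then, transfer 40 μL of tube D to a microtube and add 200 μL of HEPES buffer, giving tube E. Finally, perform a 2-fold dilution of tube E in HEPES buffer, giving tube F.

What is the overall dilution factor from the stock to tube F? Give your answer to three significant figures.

4.50 × 10^4

Step 1: 5-fold → factor 5
Step 2: 50 μL brought to 250 μL → factor 250/50 = 5
Step 3: 75 μL + 1.05 mL = 1125 μL total → factor 1125/75 = 15
Step 4: 0.1 mL + 900 μL = 1 mL total → factor 1/0.1 = 10
Step 5: 40 μL + 200 μL = 240 μL total → factor 240/40 = 6
Step 6: 2-fold → factor 2
Overall dilution factor = 5 × 5 × 15 × 10 × 6 × 2 = 45000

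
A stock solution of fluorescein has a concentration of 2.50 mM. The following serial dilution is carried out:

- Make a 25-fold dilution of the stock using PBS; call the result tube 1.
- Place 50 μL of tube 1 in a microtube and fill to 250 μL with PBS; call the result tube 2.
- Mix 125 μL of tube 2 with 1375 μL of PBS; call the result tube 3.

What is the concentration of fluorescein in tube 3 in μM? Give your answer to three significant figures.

1.67 μM

Step 1: 25-fold → factor 25
Step 2: 50 μL brought to 250 μL → factor 250/50 = 5
Step 3: 125 μL + 1375 μL = 1500 μL total → factor 1500/125 = 12
Overall dilution factor = 25 × 5 × 12 = 1500
Final = 2.50 mM / 1500 = 0.001667 mM = 1.67 μM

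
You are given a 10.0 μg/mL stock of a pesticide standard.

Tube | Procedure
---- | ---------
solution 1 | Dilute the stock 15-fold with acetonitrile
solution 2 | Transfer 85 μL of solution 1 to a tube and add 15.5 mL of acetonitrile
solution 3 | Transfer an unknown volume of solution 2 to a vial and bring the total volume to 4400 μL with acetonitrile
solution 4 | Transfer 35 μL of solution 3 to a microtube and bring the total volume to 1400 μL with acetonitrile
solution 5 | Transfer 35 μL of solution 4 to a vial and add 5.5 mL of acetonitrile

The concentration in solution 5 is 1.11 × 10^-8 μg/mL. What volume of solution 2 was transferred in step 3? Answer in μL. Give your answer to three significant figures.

85.0 μL

Step 1: 15-fold → factor 15
Step 2: 85 μL + 15.5 mL = 15585 μL total → factor 15585/85 = 183.35
Step 3: v brought to 4400 μL → factor = 4400 μL/v
Step 4: 35 μL brought to 1400 μL → factor 1400/35 = 40
Step 5: 35 μL + 5.5 mL = 5535 μL total → factor 5535/35 = 158.14
Product of known-step factors = 1.7398 × 10^7
Overall factor = 10.0 μg/mL / (1.11 × 10^-8 μg/mL) = 9.009 × 10^8
Step-3 factor = 9.009 × 10^8 / 1.7398 × 10^7 = 51.783
v = 4400 μL / 51.783 = 85.0 μL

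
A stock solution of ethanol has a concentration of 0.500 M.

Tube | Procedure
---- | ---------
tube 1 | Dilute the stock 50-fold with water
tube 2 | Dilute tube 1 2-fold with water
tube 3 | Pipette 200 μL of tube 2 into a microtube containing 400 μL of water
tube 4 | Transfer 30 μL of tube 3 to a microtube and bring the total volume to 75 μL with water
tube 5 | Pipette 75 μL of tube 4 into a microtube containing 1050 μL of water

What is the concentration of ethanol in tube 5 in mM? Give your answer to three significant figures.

Step 1: 50-fold → factor 50
Step 2: 2-fold → factor 2
Step 3: 200 μL + 400 μL = 600 μL total → factor 600/200 = 3
Step 4: 30 μL brought to 75 μL → factor 75/30 = 2.5
Step 5: 75 μL + 1050 μL = 1125 μL total → factor 1125/75 = 15
Overall dilution factor = 50 × 2 × 3 × 2.5 × 15 = 11250
Final = 0.500 M / 11250 = 4.444 × 10^-5 M = 0.0444 mM

0.0444 mM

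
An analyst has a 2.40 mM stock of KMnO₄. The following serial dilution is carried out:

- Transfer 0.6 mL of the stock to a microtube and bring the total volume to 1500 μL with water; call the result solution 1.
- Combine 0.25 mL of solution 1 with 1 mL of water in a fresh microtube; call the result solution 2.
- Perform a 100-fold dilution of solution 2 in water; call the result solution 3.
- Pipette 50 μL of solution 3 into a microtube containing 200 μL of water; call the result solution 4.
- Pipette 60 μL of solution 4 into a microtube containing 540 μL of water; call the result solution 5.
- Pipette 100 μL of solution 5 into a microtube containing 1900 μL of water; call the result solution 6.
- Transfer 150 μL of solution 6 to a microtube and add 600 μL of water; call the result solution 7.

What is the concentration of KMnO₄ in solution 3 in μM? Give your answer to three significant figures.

Step 1: 0.6 mL brought to 1500 μL → factor 1.5/0.6 = 2.5
Step 2: 0.25 mL + 1 mL = 1.25 mL total → factor 1.25/0.25 = 5
Step 3: 100-fold → factor 100
Dilution factor through solution 3 = 2.5 × 5 × 100 = 1250
[solution 3] = 2.40 mM / 1250 = 0.001920 mM = 1.92 μM

1.92 μM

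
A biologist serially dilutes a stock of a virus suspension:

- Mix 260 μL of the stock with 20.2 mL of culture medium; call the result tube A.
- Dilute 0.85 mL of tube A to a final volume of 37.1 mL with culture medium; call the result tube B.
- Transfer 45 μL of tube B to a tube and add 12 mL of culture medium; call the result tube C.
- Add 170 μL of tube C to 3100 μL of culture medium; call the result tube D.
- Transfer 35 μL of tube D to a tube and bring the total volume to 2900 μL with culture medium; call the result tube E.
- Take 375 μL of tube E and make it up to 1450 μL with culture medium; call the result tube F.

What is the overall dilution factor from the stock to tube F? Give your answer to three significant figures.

Step 1: 260 μL + 20.2 mL = 20460 μL total → factor 20460/260 = 78.692
Step 2: 0.85 mL brought to 37.1 mL → factor 37.1/0.85 = 43.647
Step 3: 45 μL + 12 mL = 12045 μL total → factor 12045/45 = 267.67
Step 4: 170 μL + 3100 μL = 3270 μL total → factor 3270/170 = 19.235
Step 5: 35 μL brought to 2900 μL → factor 2900/35 = 82.857
Step 6: 375 μL brought to 1450 μL → factor 1450/375 = 3.8667
Overall dilution factor = 78.692 × 43.647 × 267.67 × 19.235 × 82.857 × 3.8667 = 5.6656 × 10^9

5.67 × 10^9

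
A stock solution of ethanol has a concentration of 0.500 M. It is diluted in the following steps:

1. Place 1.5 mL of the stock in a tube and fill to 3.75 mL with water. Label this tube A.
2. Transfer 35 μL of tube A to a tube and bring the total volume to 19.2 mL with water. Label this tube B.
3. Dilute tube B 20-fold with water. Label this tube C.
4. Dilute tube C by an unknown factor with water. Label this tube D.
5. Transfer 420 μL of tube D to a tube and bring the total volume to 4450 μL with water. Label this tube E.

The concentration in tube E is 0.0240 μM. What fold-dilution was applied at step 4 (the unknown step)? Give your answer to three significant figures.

Step 1: 1.5 mL brought to 3.75 mL → factor 3.75/1.5 = 2.5
Step 2: 35 μL brought to 19.2 mL → factor 19200/35 = 548.57
Step 3: 20-fold → factor 20
Step 4: unknown factor x
Step 5: 420 μL brought to 4450 μL → factor 4450/420 = 10.595
Product of known-step factors = 2.9061 × 10^5
Overall factor = 0.500 M / (0.0240 μM) = 2.0833 × 10^7
x = 2.0833 × 10^7 / 2.9061 × 10^5 = 71.7

71.7-fold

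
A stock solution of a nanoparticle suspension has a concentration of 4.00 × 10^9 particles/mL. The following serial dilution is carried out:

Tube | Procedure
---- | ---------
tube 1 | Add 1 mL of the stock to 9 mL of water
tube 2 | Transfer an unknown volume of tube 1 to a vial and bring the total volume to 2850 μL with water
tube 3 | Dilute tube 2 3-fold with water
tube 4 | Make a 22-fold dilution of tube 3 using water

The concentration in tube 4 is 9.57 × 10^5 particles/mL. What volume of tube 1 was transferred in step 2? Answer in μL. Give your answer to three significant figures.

450 μL

Step 1: 1 mL + 9 mL = 10 mL total → factor 10/1 = 10
Step 2: v brought to 2850 μL → factor = 2850 μL/v
Step 3: 3-fold → factor 3
Step 4: 22-fold → factor 22
Product of known-step factors = 660
Overall factor = 4.00 × 10^9 particles/mL / (9.57 × 10^5 particles/mL) = 4179.7
Step-2 factor = 4179.7 / 660 = 6.3329
v = 2850 μL / 6.3329 = 450 μL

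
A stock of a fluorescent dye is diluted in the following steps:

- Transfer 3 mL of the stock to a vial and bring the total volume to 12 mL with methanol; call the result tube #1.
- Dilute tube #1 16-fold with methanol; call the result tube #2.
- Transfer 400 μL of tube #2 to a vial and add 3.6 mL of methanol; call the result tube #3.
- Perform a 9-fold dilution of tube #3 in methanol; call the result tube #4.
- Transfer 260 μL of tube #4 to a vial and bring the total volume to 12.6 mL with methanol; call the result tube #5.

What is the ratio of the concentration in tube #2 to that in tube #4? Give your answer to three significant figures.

Step 1: 3 mL brought to 12 mL → factor 12/3 = 4
Step 2: 16-fold → factor 16
Step 3: 400 μL + 3.6 mL = 4000 μL total → factor 4000/400 = 10
Step 4: 9-fold → factor 9
Dilution factor to tube #2 = 64; to tube #4 = 5760
[tube #2]/[tube #4] = (factor to tube #4)/(factor to tube #2) = 5760/64 = 90.0

90.0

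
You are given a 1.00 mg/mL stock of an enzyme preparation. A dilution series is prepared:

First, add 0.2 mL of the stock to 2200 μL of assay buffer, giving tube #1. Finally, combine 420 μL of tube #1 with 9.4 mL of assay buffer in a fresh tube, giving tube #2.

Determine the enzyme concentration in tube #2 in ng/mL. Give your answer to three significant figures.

Step 1: 0.2 mL + 2200 μL = 2.4 mL total → factor 2.4/0.2 = 12
Step 2: 420 μL + 9.4 mL = 9820 μL total → factor 9820/420 = 23.381
Overall dilution factor = 12 × 23.381 = 280.57
Final = 1.00 mg/mL / 280.57 = 0.003564 mg/mL = 3.56 × 10^3 ng/mL

3.56 × 10^3 ng/mL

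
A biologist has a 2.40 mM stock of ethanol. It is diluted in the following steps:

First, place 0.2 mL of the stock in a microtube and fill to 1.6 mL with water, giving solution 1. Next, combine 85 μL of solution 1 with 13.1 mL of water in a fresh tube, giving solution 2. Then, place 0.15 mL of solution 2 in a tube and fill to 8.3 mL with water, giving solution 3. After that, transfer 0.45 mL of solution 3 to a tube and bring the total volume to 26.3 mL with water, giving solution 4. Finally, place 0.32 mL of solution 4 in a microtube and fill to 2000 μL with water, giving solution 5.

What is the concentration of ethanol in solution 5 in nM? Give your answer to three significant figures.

0.0957 nM

Step 1: 0.2 mL brought to 1.6 mL → factor 1.6/0.2 = 8
Step 2: 85 μL + 13.1 mL = 13185 μL total → factor 13185/85 = 155.12
Step 3: 0.15 mL brought to 8.3 mL → factor 8.3/0.15 = 55.333
Step 4: 0.45 mL brought to 26.3 mL → factor 26.3/0.45 = 58.444
Step 5: 0.32 mL brought to 2000 μL → factor 2/0.32 = 6.25
Overall dilution factor = 8 × 155.12 × 55.333 × 58.444 × 6.25 = 2.5082 × 10^7
Final = 2.40 mM / 2.5082 × 10^7 = 9.569 × 10^-8 mM = 0.0957 nM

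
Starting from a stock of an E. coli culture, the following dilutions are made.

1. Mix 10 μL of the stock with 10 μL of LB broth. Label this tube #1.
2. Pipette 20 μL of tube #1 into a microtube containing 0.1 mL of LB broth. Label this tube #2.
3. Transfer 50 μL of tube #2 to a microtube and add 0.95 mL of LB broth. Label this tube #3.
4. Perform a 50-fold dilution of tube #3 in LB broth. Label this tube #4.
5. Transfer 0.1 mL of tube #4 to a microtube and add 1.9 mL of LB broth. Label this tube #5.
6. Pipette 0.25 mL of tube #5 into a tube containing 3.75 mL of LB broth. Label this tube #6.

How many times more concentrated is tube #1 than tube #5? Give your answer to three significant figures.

Step 1: 10 μL + 10 μL = 20 μL total → factor 20/10 = 2
Step 2: 20 μL + 0.1 mL = 120 μL total → factor 120/20 = 6
Step 3: 50 μL + 0.95 mL = 1000 μL total → factor 1000/50 = 20
Step 4: 50-fold → factor 50
Step 5: 0.1 mL + 1.9 mL = 2 mL total → factor 2/0.1 = 20
Dilution factor to tube #1 = 2; to tube #5 = 2.4 × 10^5
[tube #1]/[tube #5] = (factor to tube #5)/(factor to tube #1) = 2.4 × 10^5/2 = 1.20 × 10^5

1.20 × 10^5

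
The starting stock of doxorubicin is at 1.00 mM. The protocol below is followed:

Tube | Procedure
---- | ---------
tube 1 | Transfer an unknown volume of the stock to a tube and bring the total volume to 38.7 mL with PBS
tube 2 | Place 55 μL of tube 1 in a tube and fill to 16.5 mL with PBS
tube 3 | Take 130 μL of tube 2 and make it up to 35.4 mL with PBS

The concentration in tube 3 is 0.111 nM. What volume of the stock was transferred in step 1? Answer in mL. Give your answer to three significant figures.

0.351 mL

Step 1: v brought to 38.7 mL → factor = 38.7 mL/v
Step 2: 55 μL brought to 16.5 mL → factor 16500/55 = 300
Step 3: 130 μL brought to 35.4 mL → factor 35400/130 = 272.31
Product of known-step factors = 81692
Overall factor = 1.00 mM / (0.111 nM) = 9.009 × 10^6
Step-1 factor = 9.009 × 10^6 / 81692 = 110.28
v = 38.7 mL / 110.28 = 0.351 mL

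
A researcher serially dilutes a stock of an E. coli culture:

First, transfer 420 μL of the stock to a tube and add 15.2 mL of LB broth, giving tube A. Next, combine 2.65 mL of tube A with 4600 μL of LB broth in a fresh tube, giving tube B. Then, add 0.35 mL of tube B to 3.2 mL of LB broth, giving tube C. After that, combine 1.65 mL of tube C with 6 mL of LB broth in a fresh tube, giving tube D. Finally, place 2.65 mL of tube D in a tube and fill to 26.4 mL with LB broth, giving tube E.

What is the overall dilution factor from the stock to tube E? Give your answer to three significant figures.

Step 1: 420 μL + 15.2 mL = 15620 μL total → factor 15620/420 = 37.19
Step 2: 2.65 mL + 4600 μL = 7.25 mL total → factor 7.25/2.65 = 2.7358
Step 3: 0.35 mL + 3.2 mL = 3.55 mL total → factor 3.55/0.35 = 10.143
Step 4: 1.65 mL + 6 mL = 7.65 mL total → factor 7.65/1.65 = 4.6364
Step 5: 2.65 mL brought to 26.4 mL → factor 26.4/2.65 = 9.9623
Overall dilution factor = 37.19 × 2.7358 × 10.143 × 4.6364 × 9.9623 = 47667

4.77 × 10^4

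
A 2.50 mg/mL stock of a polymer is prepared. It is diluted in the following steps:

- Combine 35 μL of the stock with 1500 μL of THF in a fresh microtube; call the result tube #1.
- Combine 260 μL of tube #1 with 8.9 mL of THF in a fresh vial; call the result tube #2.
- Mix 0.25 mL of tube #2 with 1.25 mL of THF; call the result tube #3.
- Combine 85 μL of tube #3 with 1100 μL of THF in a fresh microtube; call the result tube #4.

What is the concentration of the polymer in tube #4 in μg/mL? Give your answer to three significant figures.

Step 1: 35 μL + 1500 μL = 1535 μL total → factor 1535/35 = 43.857
Step 2: 260 μL + 8.9 mL = 9160 μL total → factor 9160/260 = 35.231
Step 3: 0.25 mL + 1.25 mL = 1.5 mL total → factor 1.5/0.25 = 6
Step 4: 85 μL + 1100 μL = 1185 μL total → factor 1185/85 = 13.941
Overall dilution factor = 43.857 × 35.231 × 6 × 13.941 = 1.2924 × 10^5
Final = 2.50 mg/mL / 1.2924 × 10^5 = 1.934 × 10^-5 mg/mL = 0.0193 μg/mL

0.0193 μg/mL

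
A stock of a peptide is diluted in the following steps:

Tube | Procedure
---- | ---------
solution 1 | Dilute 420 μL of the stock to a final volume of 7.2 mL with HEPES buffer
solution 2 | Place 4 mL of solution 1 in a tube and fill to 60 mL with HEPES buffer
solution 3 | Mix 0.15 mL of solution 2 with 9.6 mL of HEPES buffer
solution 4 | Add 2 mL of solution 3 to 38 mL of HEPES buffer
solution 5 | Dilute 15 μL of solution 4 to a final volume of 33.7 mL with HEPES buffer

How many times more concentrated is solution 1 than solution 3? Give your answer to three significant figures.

Step 1: 420 μL brought to 7.2 mL → factor 7200/420 = 17.143
Step 2: 4 mL brought to 60 mL → factor 60/4 = 15
Step 3: 0.15 mL + 9.6 mL = 9.75 mL total → factor 9.75/0.15 = 65
Dilution factor to solution 1 = 17.143; to solution 3 = 16714
[solution 1]/[solution 3] = (factor to solution 3)/(factor to solution 1) = 16714/17.143 = 975

975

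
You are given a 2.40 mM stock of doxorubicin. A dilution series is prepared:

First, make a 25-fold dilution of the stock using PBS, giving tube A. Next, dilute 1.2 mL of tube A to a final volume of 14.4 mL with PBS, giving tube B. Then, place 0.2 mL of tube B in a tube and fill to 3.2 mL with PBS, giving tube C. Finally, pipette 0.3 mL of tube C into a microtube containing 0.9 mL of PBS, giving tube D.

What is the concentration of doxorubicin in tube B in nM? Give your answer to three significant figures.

8.00 × 10^3 nM

Step 1: 25-fold → factor 25
Step 2: 1.2 mL brought to 14.4 mL → factor 14.4/1.2 = 12
Dilution factor through tube B = 25 × 12 = 300
[tube B] = 2.40 mM / 300 = 0.008000 mM = 8.00 × 10^3 nM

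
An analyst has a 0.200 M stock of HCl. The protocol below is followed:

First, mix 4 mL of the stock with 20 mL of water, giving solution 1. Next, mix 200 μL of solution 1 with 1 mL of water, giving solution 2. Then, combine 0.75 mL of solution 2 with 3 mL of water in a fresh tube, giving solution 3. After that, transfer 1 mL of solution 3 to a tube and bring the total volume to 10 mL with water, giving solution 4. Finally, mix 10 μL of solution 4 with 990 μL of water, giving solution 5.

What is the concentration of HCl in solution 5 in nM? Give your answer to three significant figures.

Step 1: 4 mL + 20 mL = 24 mL total → factor 24/4 = 6
Step 2: 200 μL + 1 mL = 1200 μL total → factor 1200/200 = 6
Step 3: 0.75 mL + 3 mL = 3.75 mL total → factor 3.75/0.75 = 5
Step 4: 1 mL brought to 10 mL → factor 10/1 = 10
Step 5: 10 μL + 990 μL = 1000 μL total → factor 1000/10 = 100
Dilution factor through solution 5 = 6 × 6 × 5 × 10 × 100 = 1.8 × 10^5
[solution 5] = 0.200 M / 1.8 × 10^5 = 1.111 × 10^-6 M = 1.11 × 10^3 nM

1.11 × 10^3 nM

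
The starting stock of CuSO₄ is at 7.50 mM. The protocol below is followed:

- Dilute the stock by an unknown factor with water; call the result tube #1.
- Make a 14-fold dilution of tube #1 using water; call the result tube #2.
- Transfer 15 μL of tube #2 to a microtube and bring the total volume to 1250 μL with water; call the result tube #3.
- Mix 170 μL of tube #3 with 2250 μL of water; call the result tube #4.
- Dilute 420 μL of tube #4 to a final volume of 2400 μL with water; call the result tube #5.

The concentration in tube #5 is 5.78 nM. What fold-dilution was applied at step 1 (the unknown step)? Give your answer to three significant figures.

13.7-fold

Step 1: unknown factor x
Step 2: 14-fold → factor 14
Step 3: 15 μL brought to 1250 μL → factor 1250/15 = 83.333
Step 4: 170 μL + 2250 μL = 2420 μL total → factor 2420/170 = 14.235
Step 5: 420 μL brought to 2400 μL → factor 2400/420 = 5.7143
Product of known-step factors = 94902
Overall factor = 7.50 mM / (5.78 nM) = 1.2976 × 10^6
x = 1.2976 × 10^6 / 94902 = 13.7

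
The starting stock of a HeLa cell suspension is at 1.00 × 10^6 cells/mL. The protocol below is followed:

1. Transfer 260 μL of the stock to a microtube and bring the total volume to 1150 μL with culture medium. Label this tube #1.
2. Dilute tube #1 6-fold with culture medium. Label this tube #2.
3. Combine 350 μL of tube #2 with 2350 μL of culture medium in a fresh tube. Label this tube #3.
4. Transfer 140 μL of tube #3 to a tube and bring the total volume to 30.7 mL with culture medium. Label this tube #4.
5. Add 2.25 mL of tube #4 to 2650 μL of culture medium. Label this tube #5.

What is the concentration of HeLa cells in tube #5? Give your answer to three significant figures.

10.2 cells/mL

Step 1: 260 μL brought to 1150 μL → factor 1150/260 = 4.4231
Step 2: 6-fold → factor 6
Step 3: 350 μL + 2350 μL = 2700 μL total → factor 2700/350 = 7.7143
Step 4: 140 μL brought to 30.7 mL → factor 30700/140 = 219.29
Step 5: 2.25 mL + 2650 μL = 4.9 mL total → factor 4.9/2.25 = 2.1778
Overall dilution factor = 4.4231 × 6 × 7.7143 × 219.29 × 2.1778 = 97768
Final = 1.00 × 10^6 cells/mL / 97768 = 10.2 cells/mL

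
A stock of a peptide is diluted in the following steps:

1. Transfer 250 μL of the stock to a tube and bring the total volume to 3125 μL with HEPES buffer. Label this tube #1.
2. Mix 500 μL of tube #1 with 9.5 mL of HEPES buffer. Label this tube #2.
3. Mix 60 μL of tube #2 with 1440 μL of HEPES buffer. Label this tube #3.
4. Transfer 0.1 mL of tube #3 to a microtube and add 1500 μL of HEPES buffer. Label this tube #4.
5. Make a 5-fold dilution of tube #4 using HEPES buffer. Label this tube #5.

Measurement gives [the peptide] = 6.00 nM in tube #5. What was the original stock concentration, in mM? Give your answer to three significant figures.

3.00 mM

Step 1: 250 μL brought to 3125 μL → factor 3125/250 = 12.5
Step 2: 500 μL + 9.5 mL = 10000 μL total → factor 10000/500 = 20
Step 3: 60 μL + 1440 μL = 1500 μL total → factor 1500/60 = 25
Step 4: 0.1 mL + 1500 μL = 1.6 mL total → factor 1.6/0.1 = 16
Step 5: 5-fold → factor 5
Overall dilution factor = 12.5 × 20 × 25 × 16 × 5 = 5 × 10^5
Stock = 6.00 nM × 5 × 10^5 = 3.000 × 10^6 nM = 3.00 mM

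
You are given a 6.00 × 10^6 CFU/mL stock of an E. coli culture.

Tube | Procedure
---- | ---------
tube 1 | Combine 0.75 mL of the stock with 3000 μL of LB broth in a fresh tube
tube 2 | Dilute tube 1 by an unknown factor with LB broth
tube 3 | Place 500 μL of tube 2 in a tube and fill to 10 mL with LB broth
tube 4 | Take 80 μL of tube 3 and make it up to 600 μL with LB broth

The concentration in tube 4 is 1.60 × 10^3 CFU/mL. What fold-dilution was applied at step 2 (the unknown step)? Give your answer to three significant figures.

Step 1: 0.75 mL + 3000 μL = 3.75 mL total → factor 3.75/0.75 = 5
Step 2: unknown factor x
Step 3: 500 μL brought to 10 mL → factor 10000/500 = 20
Step 4: 80 μL brought to 600 μL → factor 600/80 = 7.5
Product of known-step factors = 750
Overall factor = 6.00 × 10^6 CFU/mL / (1.60 × 10^3 CFU/mL) = 3750
x = 3750 / 750 = 5.00

5.00-fold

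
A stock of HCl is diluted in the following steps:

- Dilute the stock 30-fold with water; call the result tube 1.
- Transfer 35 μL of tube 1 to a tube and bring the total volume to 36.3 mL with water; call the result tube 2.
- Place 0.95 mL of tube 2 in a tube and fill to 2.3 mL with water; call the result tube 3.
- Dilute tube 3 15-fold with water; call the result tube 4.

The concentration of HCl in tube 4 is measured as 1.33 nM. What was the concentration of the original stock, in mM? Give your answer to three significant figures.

1.50 mM

Step 1: 30-fold → factor 30
Step 2: 35 μL brought to 36.3 mL → factor 36300/35 = 1037.1
Step 3: 0.95 mL brought to 2.3 mL → factor 2.3/0.95 = 2.4211
Step 4: 15-fold → factor 15
Overall dilution factor = 30 × 1037.1 × 2.4211 × 15 = 1.1299 × 10^6
Stock = 1.33 nM × 1.1299 × 10^6 = 1.503 × 10^6 nM = 1.50 mM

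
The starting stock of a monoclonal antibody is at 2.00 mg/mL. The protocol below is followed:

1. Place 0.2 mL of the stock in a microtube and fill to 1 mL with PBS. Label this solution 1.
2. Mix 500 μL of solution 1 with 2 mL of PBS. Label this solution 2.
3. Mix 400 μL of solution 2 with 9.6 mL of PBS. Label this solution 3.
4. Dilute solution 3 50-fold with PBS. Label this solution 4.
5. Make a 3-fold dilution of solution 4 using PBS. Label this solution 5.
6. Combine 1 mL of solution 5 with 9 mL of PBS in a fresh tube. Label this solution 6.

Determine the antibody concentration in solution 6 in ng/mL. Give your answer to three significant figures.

2.13 ng/mL

Step 1: 0.2 mL brought to 1 mL → factor 1/0.2 = 5
Step 2: 500 μL + 2 mL = 2500 μL total → factor 2500/500 = 5
Step 3: 400 μL + 9.6 mL = 10000 μL total → factor 10000/400 = 25
Step 4: 50-fold → factor 50
Step 5: 3-fold → factor 3
Step 6: 1 mL + 9 mL = 10 mL total → factor 10/1 = 10
Overall dilution factor = 5 × 5 × 25 × 50 × 3 × 10 = 9.375 × 10^5
Final = 2.00 mg/mL / 9.375 × 10^5 = 2.133 × 10^-6 mg/mL = 2.13 ng/mL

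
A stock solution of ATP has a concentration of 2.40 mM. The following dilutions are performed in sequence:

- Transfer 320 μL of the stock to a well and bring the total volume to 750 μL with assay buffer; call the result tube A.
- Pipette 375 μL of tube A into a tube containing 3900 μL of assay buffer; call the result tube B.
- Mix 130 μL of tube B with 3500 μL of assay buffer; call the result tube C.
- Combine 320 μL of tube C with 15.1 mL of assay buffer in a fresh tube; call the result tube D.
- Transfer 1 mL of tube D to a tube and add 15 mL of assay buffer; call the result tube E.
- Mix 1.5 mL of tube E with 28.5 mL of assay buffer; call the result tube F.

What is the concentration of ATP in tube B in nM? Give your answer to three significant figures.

8.98 × 10^4 nM

Step 1: 320 μL brought to 750 μL → factor 750/320 = 2.3438
Step 2: 375 μL + 3900 μL = 4275 μL total → factor 4275/375 = 11.4
Dilution factor through tube B = 2.3438 × 11.4 = 26.719
[tube B] = 2.40 mM / 26.719 = 0.08982 mM = 8.98 × 10^4 nM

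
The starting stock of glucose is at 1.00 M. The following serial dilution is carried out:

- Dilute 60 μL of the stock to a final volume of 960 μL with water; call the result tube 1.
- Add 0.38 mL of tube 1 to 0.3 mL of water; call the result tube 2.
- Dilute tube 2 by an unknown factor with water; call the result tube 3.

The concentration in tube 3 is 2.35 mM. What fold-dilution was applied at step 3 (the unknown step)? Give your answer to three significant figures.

Step 1: 60 μL brought to 960 μL → factor 960/60 = 16
Step 2: 0.38 mL + 0.3 mL = 0.68 mL total → factor 0.68/0.38 = 1.7895
Step 3: unknown factor x
Product of known-step factors = 28.632
Overall factor = 1.00 M / (2.35 mM) = 425.53
x = 425.53 / 28.632 = 14.9

14.9-fold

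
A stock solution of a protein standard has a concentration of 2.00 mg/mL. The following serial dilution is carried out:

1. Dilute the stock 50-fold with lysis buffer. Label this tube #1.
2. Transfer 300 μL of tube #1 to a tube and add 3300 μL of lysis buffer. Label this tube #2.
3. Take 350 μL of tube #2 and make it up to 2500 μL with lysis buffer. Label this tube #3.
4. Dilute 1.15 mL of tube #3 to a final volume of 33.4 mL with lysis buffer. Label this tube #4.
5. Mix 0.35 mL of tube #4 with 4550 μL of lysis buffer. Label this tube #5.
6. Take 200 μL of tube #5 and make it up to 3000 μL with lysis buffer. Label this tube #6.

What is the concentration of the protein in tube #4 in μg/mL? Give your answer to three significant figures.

Step 1: 50-fold → factor 50
Step 2: 300 μL + 3300 μL = 3600 μL total → factor 3600/300 = 12
Step 3: 350 μL brought to 2500 μL → factor 2500/350 = 7.1429
Step 4: 1.15 mL brought to 33.4 mL → factor 33.4/1.15 = 29.043
Dilution factor through tube #4 = 50 × 12 × 7.1429 × 29.043 = 1.2447 × 10^5
[tube #4] = 2.00 mg/mL / 1.2447 × 10^5 = 1.607 × 10^-5 mg/mL = 0.0161 μg/mL

0.0161 μg/mL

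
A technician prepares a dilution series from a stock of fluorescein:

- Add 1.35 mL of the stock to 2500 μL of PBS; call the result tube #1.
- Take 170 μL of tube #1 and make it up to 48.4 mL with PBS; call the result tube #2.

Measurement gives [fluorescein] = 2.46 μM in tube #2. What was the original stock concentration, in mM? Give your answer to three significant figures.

Step 1: 1.35 mL + 2500 μL = 3.85 mL total → factor 3.85/1.35 = 2.8519
Step 2: 170 μL brought to 48.4 mL → factor 48400/170 = 284.71
Overall dilution factor = 2.8519 × 284.71 = 811.94
Stock = 2.46 μM × 811.94 = 1997 μM = 2.00 mM

2.00 mM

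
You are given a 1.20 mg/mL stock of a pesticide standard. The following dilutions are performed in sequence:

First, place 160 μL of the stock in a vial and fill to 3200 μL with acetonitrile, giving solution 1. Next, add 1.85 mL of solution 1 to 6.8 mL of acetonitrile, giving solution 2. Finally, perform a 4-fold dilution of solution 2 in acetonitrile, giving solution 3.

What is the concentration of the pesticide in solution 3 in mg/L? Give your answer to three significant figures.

Step 1: 160 μL brought to 3200 μL → factor 3200/160 = 20
Step 2: 1.85 mL + 6.8 mL = 8.65 mL total → factor 8.65/1.85 = 4.6757
Step 3: 4-fold → factor 4
Overall dilution factor = 20 × 4.6757 × 4 = 374.05
Final = 1.20 mg/mL / 374.05 = 0.003208 mg/mL = 3.21 mg/L

3.21 mg/L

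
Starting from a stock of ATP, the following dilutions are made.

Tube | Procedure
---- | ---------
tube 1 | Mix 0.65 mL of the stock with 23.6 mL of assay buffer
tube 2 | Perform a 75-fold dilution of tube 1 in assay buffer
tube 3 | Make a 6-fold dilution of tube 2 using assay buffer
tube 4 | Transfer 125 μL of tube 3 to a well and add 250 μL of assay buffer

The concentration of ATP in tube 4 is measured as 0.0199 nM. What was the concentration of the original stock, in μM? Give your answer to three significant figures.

1.00 μM

Step 1: 0.65 mL + 23.6 mL = 24.25 mL total → factor 24.25/0.65 = 37.308
Step 2: 75-fold → factor 75
Step 3: 6-fold → factor 6
Step 4: 125 μL + 250 μL = 375 μL total → factor 375/125 = 3
Overall dilution factor = 37.308 × 75 × 6 × 3 = 50365
Stock = 0.0199 nM × 50365 = 1002 nM = 1.00 μM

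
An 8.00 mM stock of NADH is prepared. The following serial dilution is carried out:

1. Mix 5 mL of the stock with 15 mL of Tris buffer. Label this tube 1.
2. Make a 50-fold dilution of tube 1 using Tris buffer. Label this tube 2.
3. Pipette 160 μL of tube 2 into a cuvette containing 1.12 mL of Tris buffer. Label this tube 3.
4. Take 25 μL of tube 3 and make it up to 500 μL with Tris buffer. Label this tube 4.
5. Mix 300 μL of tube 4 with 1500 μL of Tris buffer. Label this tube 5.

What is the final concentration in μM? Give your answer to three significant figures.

Step 1: 5 mL + 15 mL = 20 mL total → factor 20/5 = 4
Step 2: 50-fold → factor 50
Step 3: 160 μL + 1.12 mL = 1280 μL total → factor 1280/160 = 8
Step 4: 25 μL brought to 500 μL → factor 500/25 = 20
Step 5: 300 μL + 1500 μL = 1800 μL total → factor 1800/300 = 6
Overall dilution factor = 4 × 50 × 8 × 20 × 6 = 1.92 × 10^5
Final = 8.00 mM / 1.92 × 10^5 = 4.167 × 10^-5 mM = 0.0417 μM

0.0417 μM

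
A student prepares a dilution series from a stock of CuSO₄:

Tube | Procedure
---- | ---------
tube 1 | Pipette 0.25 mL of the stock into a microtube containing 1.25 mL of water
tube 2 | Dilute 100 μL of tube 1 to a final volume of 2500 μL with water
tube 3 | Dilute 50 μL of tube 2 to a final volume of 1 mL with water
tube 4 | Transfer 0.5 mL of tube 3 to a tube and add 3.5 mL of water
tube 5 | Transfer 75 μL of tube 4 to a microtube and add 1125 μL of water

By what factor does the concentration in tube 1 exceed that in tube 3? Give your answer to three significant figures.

Step 1: 0.25 mL + 1.25 mL = 1.5 mL total → factor 1.5/0.25 = 6
Step 2: 100 μL brought to 2500 μL → factor 2500/100 = 25
Step 3: 50 μL brought to 1 mL → factor 1000/50 = 20
Dilution factor to tube 1 = 6; to tube 3 = 3000
[tube 1]/[tube 3] = (factor to tube 3)/(factor to tube 1) = 3000/6 = 500

500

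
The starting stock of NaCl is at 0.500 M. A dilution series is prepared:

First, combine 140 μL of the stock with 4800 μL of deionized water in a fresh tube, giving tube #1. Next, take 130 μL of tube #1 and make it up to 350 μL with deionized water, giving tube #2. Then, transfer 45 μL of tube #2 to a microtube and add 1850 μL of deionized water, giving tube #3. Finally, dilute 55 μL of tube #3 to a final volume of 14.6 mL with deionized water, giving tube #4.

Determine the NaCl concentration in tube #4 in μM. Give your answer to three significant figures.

Step 1: 140 μL + 4800 μL = 4940 μL total → factor 4940/140 = 35.286
Step 2: 130 μL brought to 350 μL → factor 350/130 = 2.6923
Step 3: 45 μL + 1850 μL = 1895 μL total → factor 1895/45 = 42.111
Step 4: 55 μL brought to 14.6 mL → factor 14600/55 = 265.45
Overall dilution factor = 35.286 × 2.6923 × 42.111 × 265.45 = 1.062 × 10^6
Final = 0.500 M / 1.062 × 10^6 = 4.708 × 10^-7 M = 0.471 μM

0.471 μM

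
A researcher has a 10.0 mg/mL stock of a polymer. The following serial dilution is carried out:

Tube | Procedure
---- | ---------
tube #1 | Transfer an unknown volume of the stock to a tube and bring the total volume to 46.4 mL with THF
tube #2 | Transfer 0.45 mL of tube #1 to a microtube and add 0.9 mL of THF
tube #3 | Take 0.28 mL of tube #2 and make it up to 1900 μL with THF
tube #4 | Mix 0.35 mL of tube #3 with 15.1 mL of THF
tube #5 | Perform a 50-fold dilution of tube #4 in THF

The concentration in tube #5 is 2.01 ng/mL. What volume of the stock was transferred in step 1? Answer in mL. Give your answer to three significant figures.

0.419 mL

Step 1: v brought to 46.4 mL → factor = 46.4 mL/v
Step 2: 0.45 mL + 0.9 mL = 1.35 mL total → factor 1.35/0.45 = 3
Step 3: 0.28 mL brought to 1900 μL → factor 1.9/0.28 = 6.7857
Step 4: 0.35 mL + 15.1 mL = 15.45 mL total → factor 15.45/0.35 = 44.143
Step 5: 50-fold → factor 50
Product of known-step factors = 44931
Overall factor = 10.0 mg/mL / (2.01 ng/mL) = 4.9751 × 10^6
Step-1 factor = 4.9751 × 10^6 / 44931 = 110.73
v = 46.4 mL / 110.73 = 0.419 mL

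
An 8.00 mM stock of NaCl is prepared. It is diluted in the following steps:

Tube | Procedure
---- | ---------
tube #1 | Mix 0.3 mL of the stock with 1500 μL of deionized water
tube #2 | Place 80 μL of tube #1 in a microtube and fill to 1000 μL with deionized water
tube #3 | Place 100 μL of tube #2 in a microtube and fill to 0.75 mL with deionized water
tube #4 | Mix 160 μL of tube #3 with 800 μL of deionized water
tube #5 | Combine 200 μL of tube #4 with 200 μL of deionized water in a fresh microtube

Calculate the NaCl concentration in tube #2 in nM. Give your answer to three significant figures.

Step 1: 0.3 mL + 1500 μL = 1.8 mL total → factor 1.8/0.3 = 6
Step 2: 80 μL brought to 1000 μL → factor 1000/80 = 12.5
Dilution factor through tube #2 = 6 × 12.5 = 75
[tube #2] = 8.00 mM / 75 = 0.1067 mM = 1.07 × 10^5 nM

1.07 × 10^5 nM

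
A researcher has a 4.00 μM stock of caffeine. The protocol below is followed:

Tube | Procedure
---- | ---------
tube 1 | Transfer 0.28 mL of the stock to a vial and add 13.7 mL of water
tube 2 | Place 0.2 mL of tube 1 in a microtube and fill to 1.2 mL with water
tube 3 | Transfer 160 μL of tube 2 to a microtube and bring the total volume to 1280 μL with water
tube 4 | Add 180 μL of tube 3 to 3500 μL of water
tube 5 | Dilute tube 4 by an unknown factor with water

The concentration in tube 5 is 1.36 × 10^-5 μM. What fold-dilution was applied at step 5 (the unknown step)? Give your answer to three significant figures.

6.00-fold

Step 1: 0.28 mL + 13.7 mL = 13.98 mL total → factor 13.98/0.28 = 49.929
Step 2: 0.2 mL brought to 1.2 mL → factor 1.2/0.2 = 6
Step 3: 160 μL brought to 1280 μL → factor 1280/160 = 8
Step 4: 180 μL + 3500 μL = 3680 μL total → factor 3680/180 = 20.444
Step 5: unknown factor x
Product of known-step factors = 48997
Overall factor = 4.00 μM / (1.36 × 10^-5 μM) = 2.9412 × 10^5
x = 2.9412 × 10^5 / 48997 = 6.00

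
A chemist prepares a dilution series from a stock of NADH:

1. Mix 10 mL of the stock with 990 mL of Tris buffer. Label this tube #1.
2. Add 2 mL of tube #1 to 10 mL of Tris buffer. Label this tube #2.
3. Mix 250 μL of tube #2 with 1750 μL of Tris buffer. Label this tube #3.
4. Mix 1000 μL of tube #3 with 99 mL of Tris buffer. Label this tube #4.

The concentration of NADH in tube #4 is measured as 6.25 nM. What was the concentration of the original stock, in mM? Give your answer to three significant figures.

Step 1: 10 mL + 990 mL = 1000 mL total → factor 1000/10 = 100
Step 2: 2 mL + 10 mL = 12 mL total → factor 12/2 = 6
Step 3: 250 μL + 1750 μL = 2000 μL total → factor 2000/250 = 8
Step 4: 1000 μL + 99 mL = 1 × 10^5 μL total → factor 1 × 10^5/1000 = 100
Overall dilution factor = 100 × 6 × 8 × 100 = 4.8 × 10^5
Stock = 6.25 nM × 4.8 × 10^5 = 3.000 × 10^6 nM = 3.00 mM

3.00 mM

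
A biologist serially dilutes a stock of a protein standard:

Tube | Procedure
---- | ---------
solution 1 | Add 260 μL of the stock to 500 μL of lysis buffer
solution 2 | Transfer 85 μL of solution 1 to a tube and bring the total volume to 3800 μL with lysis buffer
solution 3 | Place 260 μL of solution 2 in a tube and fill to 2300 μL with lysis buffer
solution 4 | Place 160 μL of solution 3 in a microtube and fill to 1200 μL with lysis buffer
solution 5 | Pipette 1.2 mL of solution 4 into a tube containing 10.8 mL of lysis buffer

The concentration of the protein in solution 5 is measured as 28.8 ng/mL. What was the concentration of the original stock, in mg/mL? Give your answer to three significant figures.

Step 1: 260 μL + 500 μL = 760 μL total → factor 760/260 = 2.9231
Step 2: 85 μL brought to 3800 μL → factor 3800/85 = 44.706
Step 3: 260 μL brought to 2300 μL → factor 2300/260 = 8.8462
Step 4: 160 μL brought to 1200 μL → factor 1200/160 = 7.5
Step 5: 1.2 mL + 10.8 mL = 12 mL total → factor 12/1.2 = 10
Overall dilution factor = 2.9231 × 44.706 × 8.8462 × 7.5 × 10 = 86700
Stock = 28.8 ng/mL × 86700 = 2.497 × 10^6 ng/mL = 2.50 mg/mL

2.50 mg/mL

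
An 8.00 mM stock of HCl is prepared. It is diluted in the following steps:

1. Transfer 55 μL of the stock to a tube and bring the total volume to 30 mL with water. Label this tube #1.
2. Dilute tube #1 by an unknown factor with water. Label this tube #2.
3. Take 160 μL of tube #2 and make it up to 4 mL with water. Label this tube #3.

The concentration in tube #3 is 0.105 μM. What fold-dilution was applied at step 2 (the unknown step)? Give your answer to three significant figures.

Step 1: 55 μL brought to 30 mL → factor 30000/55 = 545.45
Step 2: unknown factor x
Step 3: 160 μL brought to 4 mL → factor 4000/160 = 25
Product of known-step factors = 13636
Overall factor = 8.00 mM / (0.105 μM) = 76190
x = 76190 / 13636 = 5.59

5.59-fold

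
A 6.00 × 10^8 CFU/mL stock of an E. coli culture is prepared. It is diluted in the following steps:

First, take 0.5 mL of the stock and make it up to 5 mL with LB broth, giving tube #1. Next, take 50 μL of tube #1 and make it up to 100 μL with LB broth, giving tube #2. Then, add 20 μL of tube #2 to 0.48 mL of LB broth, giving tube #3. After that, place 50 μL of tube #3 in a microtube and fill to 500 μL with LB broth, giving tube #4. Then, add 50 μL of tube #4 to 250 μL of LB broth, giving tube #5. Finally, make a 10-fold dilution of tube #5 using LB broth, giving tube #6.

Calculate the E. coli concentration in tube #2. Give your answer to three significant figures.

3.00 × 10^7 CFU/mL

Step 1: 0.5 mL brought to 5 mL → factor 5/0.5 = 10
Step 2: 50 μL brought to 100 μL → factor 100/50 = 2
Dilution factor through tube #2 = 10 × 2 = 20
[tube #2] = 6.00 × 10^8 CFU/mL / 20 = 3.00 × 10^7 CFU/mL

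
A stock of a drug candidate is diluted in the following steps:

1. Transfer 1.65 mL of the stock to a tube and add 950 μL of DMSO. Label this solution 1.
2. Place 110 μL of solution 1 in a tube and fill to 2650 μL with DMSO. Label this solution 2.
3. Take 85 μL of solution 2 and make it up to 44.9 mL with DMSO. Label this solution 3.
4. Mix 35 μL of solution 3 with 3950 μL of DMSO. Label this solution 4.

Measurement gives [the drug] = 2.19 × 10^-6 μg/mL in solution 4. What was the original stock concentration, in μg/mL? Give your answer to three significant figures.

5.00 μg/mL

Step 1: 1.65 mL + 950 μL = 2.6 mL total → factor 2.6/1.65 = 1.5758
Step 2: 110 μL brought to 2650 μL → factor 2650/110 = 24.091
Step 3: 85 μL brought to 44.9 mL → factor 44900/85 = 528.24
Step 4: 35 μL + 3950 μL = 3985 μL total → factor 3985/35 = 113.86
Overall dilution factor = 1.5758 × 24.091 × 528.24 × 113.86 = 2.2831 × 10^6
Stock = 2.19 × 10^-6 μg/mL × 2.2831 × 10^6 = 5.00 μg/mL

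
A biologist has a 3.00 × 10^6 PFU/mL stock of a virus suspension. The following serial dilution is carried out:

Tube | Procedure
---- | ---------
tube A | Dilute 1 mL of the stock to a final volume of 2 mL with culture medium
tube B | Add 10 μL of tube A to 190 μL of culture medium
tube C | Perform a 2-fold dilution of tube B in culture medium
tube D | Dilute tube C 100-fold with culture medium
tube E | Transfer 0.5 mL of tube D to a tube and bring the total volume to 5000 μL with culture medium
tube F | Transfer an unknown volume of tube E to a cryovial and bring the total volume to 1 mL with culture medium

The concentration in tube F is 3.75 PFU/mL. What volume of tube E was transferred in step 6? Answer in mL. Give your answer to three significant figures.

0.100 mL

Step 1: 1 mL brought to 2 mL → factor 2/1 = 2
Step 2: 10 μL + 190 μL = 200 μL total → factor 200/10 = 20
Step 3: 2-fold → factor 2
Step 4: 100-fold → factor 100
Step 5: 0.5 mL brought to 5000 μL → factor 5/0.5 = 10
Step 6: v brought to 1 mL → factor = 1 mL/v
Product of known-step factors = 80000
Overall factor = 3.00 × 10^6 PFU/mL / (3.75 PFU/mL) = 8 × 10^5
Step-6 factor = 8 × 10^5 / 80000 = 10
v = 1 mL / 10 = 0.100 mL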